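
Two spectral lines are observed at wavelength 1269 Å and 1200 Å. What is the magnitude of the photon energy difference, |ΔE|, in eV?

Using E = hc/λ: E₁ = 1.5654e-18 J, E₂ = 1.6554e-18 J.
|ΔE| = |1.5654e-18 − 1.6554e-18| = 9.00e-20 J = 0.562 eV.

0.562 eV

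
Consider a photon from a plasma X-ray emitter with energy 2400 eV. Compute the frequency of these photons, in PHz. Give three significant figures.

Take h = 6.62607015 × 10^-34 J·s, 1 eV = 1.602176634 × 10^-19 J.
In SI units: E = 2400 eV = 3.8452 × 10^-16 J.
Apply f = E/h: f = 5.803 × 10^17 Hz.
Converting to PHz: f = 580.3 PHz ≈ 580 PHz.

580 PHz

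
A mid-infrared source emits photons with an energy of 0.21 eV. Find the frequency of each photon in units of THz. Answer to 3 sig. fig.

50.8 THz

Take h = 6.62607015 × 10^-34 J·s, 1 eV = 1.602176634 × 10^-19 J.
Convert to SI: E = 0.21 eV = 3.3646 × 10^-20 J.
Since f = E/h for a photon, f = 5.078 × 10^13 Hz.
Converting to THz: f = 50.78 THz ≈ 50.8 THz.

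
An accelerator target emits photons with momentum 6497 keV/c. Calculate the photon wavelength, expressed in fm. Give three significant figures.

First convert: p = 6497 keV/c = 3.4722e-21 kg·m/s.
For a photon λ = h/p, so λ = 1.908e-13 m.
Converting to fm: λ = 190.8 fm ≈ 191 fm.

191 fm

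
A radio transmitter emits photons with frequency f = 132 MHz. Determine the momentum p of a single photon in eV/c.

(h = 6.62607015e-34 J·s, c = 2.99792458e8 m/s, 1 eV = 1.602176634e-19 J.)
In SI units: f = 132 MHz = 1.32e8 Hz.
Apply p = hf/c: p = 2.917e-34 kg·m/s.
Converting to eV/c: p = 5.459e-7 eV/c ≈ 5.46e-7 eV/c.

5.46e-7 eV/c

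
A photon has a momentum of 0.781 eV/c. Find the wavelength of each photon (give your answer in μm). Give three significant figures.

1.59 μm

In SI units: p = 0.781 eV/c = 4.1739e-28 kg·m/s.
The photon relation is λ = h/p, giving λ = 1.588e-6 m.
Converting to μm: λ = 1.588 μm ≈ 1.59 μm.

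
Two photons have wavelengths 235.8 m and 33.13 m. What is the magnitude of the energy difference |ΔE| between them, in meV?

Using E = hc/λ: E₁ = 8.4243e-28 J, E₂ = 5.9959e-27 J.
|ΔE| = |8.4243e-28 − 5.9959e-27| = 5.15e-27 J = 3.22e-5 meV.

3.22e-5 meV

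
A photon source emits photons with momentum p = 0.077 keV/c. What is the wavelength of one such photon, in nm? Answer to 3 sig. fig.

In SI units: p = 0.077 keV/c = 4.1151e-26 kg·m/s.
Apply λ = h/p: λ = 1.610e-8 m.
Converting to nm: λ = 16.10 nm ≈ 16.1 nm.

16.1 nm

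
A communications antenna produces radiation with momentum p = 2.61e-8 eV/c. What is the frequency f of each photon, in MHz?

6.31 MHz

(h = 6.62607015e-34 J·s, c = 2.99792458e8 m/s, 1 eV = 1.602176634e-19 J.)
In SI units: p = 2.61e-8 eV/c = 1.3949e-35 kg·m/s.
The photon relation is f = pc/h, giving f = 6.311e6 Hz.
Converting to MHz: f = 6.311 MHz ≈ 6.31 MHz.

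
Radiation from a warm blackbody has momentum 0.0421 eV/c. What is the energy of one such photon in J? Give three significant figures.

Use c = 2.99792458·10^8 m/s, 1 eV = 1.602176634·10^-19 J.
Convert to SI: p = 0.0421 eV/c = 2.2499·10^-29 kg·m/s.
For a photon E = pc, so E = 6.745·10^-21 J.
So E ≈ 6.75·10^-21 J.

6.75·10^-21 J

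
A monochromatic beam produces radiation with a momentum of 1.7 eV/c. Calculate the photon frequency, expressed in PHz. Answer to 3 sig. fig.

0.411 PHz

Use h = 6.62607015 × 10^-34 J·s, c = 2.99792458 × 10^8 m/s, 1 eV = 1.602176634 × 10^-19 J.
Convert to SI: p = 1.7 eV/c = 9.0853 × 10^-28 kg·m/s.
Since f = pc/h for a photon, f = 4.111 × 10^14 Hz.
Converting to PHz: f = 0.4111 PHz ≈ 0.411 PHz.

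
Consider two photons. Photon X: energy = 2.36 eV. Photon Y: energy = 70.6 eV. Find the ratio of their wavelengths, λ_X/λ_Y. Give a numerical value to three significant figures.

29.9

λ_X = 5.254 × 10^-7 m (from energy = 2.36 eV, via λ = hc/E).
λ_Y = 1.756 × 10^-8 m (from energy = 70.6 eV, via λ = hc/E).
Ratio = 5.254 × 10^-7 / 1.756 × 10^-8 = 29.9.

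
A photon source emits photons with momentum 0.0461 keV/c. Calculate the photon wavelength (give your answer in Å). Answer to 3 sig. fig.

269 Å

Convert to SI: p = 0.0461 keV/c = 2.4637 × 10^-26 kg·m/s.
Since λ = h/p for a photon, λ = 2.689 × 10^-8 m.
Converting to Å: λ = 268.9 Å ≈ 269 Å.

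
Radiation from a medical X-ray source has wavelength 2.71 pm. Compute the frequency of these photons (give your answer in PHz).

Use c = 2.99792458 × 10^8 m/s.
Convert to SI: λ = 2.71 pm = 2.71 × 10^-12 m.
Apply f = c/λ: f = 1.106 × 10^20 Hz.
Converting to PHz: f = 110600 PHz ≈ 1.11 × 10^5 PHz.

1.11 × 10^5 PHz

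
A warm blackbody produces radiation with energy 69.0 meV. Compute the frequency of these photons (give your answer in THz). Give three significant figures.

16.7 THz

Convert to SI: E = 69.0 meV = 1.1055e-20 J.
Apply f = E/h: f = 1.668e13 Hz.
Converting to THz: f = 16.68 THz ≈ 16.7 THz.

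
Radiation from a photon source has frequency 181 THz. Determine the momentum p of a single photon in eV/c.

Take h = 6.62607015e-34 J·s, c = 2.99792458e8 m/s, 1 eV = 1.602176634e-19 J.
Convert to SI: f = 181 THz = 1.81e14 Hz.
The photon relation is p = hf/c, giving p = 4.000e-28 kg·m/s.
Converting to eV/c: p = 0.7486 eV/c ≈ 0.749 eV/c.

0.749 eV/c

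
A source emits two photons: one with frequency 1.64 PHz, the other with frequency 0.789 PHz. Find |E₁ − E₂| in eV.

3.52 eV

Using E = hf: E₁ = 1.087e-18 J, E₂ = 5.228e-19 J.
|ΔE| = |1.087e-18 − 5.228e-19| = 5.64e-19 J = 3.52 eV.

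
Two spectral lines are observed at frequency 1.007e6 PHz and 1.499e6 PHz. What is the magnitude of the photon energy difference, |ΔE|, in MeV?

2.03 MeV

Using E = hf: E₁ = 6.6725e-13 J, E₂ = 9.9325e-13 J.
|ΔE| = |6.6725e-13 − 9.9325e-13| = 3.26e-13 J = 2.03 MeV.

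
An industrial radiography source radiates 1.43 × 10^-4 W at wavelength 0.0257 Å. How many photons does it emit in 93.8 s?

1.74 × 10^11 photons

Total energy: E_total = P·t = 1.43 × 10^-4 × 93.8 = 0.01341 J.
Per-photon energy: E = 7.729 × 10^-14 J.
N = E_total / E_photon = 1.74 × 10^11.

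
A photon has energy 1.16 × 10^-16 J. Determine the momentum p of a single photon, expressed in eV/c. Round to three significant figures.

724 eV/c

Use c = 2.99792458 × 10^8 m/s, 1 eV = 1.602176634 × 10^-19 J.
Apply p = E/c: p = 3.869 × 10^-25 kg·m/s.
Converting to eV/c: p = 724.0 eV/c ≈ 724 eV/c.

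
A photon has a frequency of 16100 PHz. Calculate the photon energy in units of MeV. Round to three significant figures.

0.0666 MeV

Use h = 6.62607015 × 10^-34 J·s, 1 eV = 1.602176634 × 10^-19 J.
First convert: f = 16100 PHz = 1.61 × 10^19 Hz.
The photon relation is E = hf, giving E = 1.067 × 10^-14 J.
Converting to MeV: E = 0.06658 MeV ≈ 0.0666 MeV.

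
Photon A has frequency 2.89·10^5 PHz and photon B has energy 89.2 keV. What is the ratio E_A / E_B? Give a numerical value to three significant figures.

E_A = 1.915·10^-13 J (from frequency = 2.89·10^5 PHz, via E = hf).
E_B = 1.429·10^-14 J (from energy = 89.2 keV, via E given directly).
Ratio = 1.915·10^-13 / 1.429·10^-14 = 13.4.

13.4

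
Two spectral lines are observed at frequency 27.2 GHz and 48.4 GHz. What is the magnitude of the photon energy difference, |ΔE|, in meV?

0.0877 meV

Using E = hf: E₁ = 1.802·10^-23 J, E₂ = 3.207·10^-23 J.
|ΔE| = |1.802·10^-23 − 3.207·10^-23| = 1.40·10^-23 J = 0.0877 meV.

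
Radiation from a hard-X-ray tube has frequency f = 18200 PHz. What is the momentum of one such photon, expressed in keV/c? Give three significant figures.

Convert to SI: f = 18200 PHz = 1.82e19 Hz.
For a photon p = hf/c, so p = 4.023e-23 kg·m/s.
Converting to keV/c: p = 75.27 keV/c ≈ 75.3 keV/c.

75.3 keV/c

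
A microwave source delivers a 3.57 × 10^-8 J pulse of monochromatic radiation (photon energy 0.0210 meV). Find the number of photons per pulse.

1.06 × 10^16 photons

Per-photon energy: E = 3.365 × 10^-24 J (from energy = 0.0210 meV).
N = E_total / E_photon = 3.57 × 10^-8 J / 3.365 × 10^-24 J = 1.06 × 10^16.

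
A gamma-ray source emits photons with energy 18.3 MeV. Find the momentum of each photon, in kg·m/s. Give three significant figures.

First convert: E = 18.3 MeV = 2.9320e-12 J.
The photon relation is p = E/c, giving p = 9.780e-21 kg·m/s.
So p ≈ 9.78e-21 kg·m/s.

9.78e-21 kg·m/s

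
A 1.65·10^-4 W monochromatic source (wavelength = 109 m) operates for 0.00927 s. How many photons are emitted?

8.39·10^20 photons

Total energy: E_total = P·t = 1.65·10^-4 × 0.00927 = 1.530·10^-6 J.
Per-photon energy: E = 1.822·10^-27 J.
N = E_total / E_photon = 8.39·10^20.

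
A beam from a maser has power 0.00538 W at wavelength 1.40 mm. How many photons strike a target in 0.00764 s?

2.90e17 photons

Total energy: E_total = P·t = 0.00538 × 0.00764 = 4.110e-5 J.
Per-photon energy: E = 1.419e-22 J.
N = E_total / E_photon = 2.90e17.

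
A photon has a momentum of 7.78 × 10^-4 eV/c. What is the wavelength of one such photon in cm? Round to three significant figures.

0.159 cm

(h = 6.62607015 × 10^-34 J·s, c = 2.99792458 × 10^8 m/s, 1 eV = 1.602176634 × 10^-19 J.)
Convert to SI: p = 7.78 × 10^-4 eV/c = 4.1579 × 10^-31 kg·m/s.
The photon relation is λ = h/p, giving λ = 0.001594 m.
Converting to cm: λ = 0.1594 cm ≈ 0.159 cm.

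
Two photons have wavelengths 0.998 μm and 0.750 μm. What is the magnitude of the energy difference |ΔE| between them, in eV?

Using E = hc/λ: E₁ = 1.990e-19 J, E₂ = 2.649e-19 J.
|ΔE| = |1.990e-19 − 2.649e-19| = 6.58e-20 J = 0.411 eV.

0.411 eV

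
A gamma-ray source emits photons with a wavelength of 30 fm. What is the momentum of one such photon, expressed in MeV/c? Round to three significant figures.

41.3 MeV/c

In SI units: λ = 30 fm = 3.0e-14 m.
For a photon p = h/λ, so p = 2.209e-20 kg·m/s.
Converting to MeV/c: p = 41.33 MeV/c ≈ 41.3 MeV/c.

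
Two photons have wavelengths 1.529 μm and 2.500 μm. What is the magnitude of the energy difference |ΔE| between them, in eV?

0.315 eV

Using E = hc/λ: E₁ = 1.2992 × 10^-19 J, E₂ = 7.9458 × 10^-20 J.
|ΔE| = |1.2992 × 10^-19 − 7.9458 × 10^-20| = 5.05 × 10^-20 J = 0.315 eV.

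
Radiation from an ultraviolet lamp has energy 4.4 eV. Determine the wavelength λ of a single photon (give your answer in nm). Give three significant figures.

282 nm

Use h = 6.62607015e-34 J·s, c = 2.99792458e8 m/s, 1 eV = 1.602176634e-19 J.
Convert to SI: E = 4.4 eV = 7.0496e-19 J.
The photon relation is λ = hc/E, giving λ = 2.818e-7 m.
Converting to nm: λ = 281.8 nm ≈ 282 nm.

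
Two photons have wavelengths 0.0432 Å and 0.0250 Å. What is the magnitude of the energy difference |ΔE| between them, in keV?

Using E = hc/λ: E₁ = 4.598e-14 J, E₂ = 7.946e-14 J.
|ΔE| = |4.598e-14 − 7.946e-14| = 3.35e-14 J = 209 keV.

209 keV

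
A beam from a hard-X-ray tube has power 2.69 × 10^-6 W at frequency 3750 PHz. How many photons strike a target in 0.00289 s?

3.13 × 10^6 photons

Total energy: E_total = P·t = 2.69 × 10^-6 × 0.00289 = 7.774 × 10^-9 J.
Per-photon energy: E = 2.485 × 10^-15 J.
N = E_total / E_photon = 3.13 × 10^6.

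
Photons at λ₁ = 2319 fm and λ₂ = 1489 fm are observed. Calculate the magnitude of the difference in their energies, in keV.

Using E = hc/λ: E₁ = 8.5660 × 10^-14 J, E₂ = 1.3341 × 10^-13 J.
|ΔE| = |8.5660 × 10^-14 − 1.3341 × 10^-13| = 4.77 × 10^-14 J = 298 keV.

298 keV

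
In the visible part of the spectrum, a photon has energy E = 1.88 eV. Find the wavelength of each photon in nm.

Take h = 6.62607015e-34 J·s, c = 2.99792458e8 m/s, 1 eV = 1.602176634e-19 J.
First convert: E = 1.88 eV = 3.0121e-19 J.
The photon relation is λ = hc/E, giving λ = 6.595e-7 m.
Converting to nm: λ = 659.5 nm ≈ 659 nm.

659 nm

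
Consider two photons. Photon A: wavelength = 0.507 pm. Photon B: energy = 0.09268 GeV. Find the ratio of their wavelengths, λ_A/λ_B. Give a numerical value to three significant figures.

37.9

λ_A = 5.070 × 10^-13 m (from wavelength = 0.507 pm, via λ given directly).
λ_B = 1.338 × 10^-14 m (from energy = 0.09268 GeV, via λ = hc/E).
Ratio = 5.070 × 10^-13 / 1.338 × 10^-14 = 37.9.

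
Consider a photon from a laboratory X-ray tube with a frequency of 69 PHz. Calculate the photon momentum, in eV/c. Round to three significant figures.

285 eV/c

First convert: f = 69 PHz = 6.9e16 Hz.
For a photon p = hf/c, so p = 1.525e-25 kg·m/s.
Converting to eV/c: p = 285.4 eV/c ≈ 285 eV/c.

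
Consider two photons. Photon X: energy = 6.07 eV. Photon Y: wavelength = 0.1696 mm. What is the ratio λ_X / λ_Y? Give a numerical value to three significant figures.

λ_X = 2.043e-7 m (from energy = 6.07 eV, via λ = hc/E).
λ_Y = 1.696e-4 m (from wavelength = 0.1696 mm, via λ given directly).
Ratio = 2.043e-7 / 1.696e-4 = 1.20e-3.

1.20e-3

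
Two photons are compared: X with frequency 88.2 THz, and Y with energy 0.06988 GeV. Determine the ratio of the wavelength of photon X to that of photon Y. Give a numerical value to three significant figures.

λ_X = 3.399e-6 m (from frequency = 88.2 THz, via λ = c/f).
λ_Y = 1.774e-14 m (from energy = 0.06988 GeV, via λ = hc/E).
Ratio = 3.399e-6 / 1.774e-14 = 1.92e8.

1.92e8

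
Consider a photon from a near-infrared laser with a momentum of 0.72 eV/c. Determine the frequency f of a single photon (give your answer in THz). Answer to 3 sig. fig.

174 THz

In SI units: p = 0.72 eV/c = 3.8479e-28 kg·m/s.
Since f = pc/h for a photon, f = 1.741e14 Hz.
Converting to THz: f = 174.1 THz ≈ 174 THz.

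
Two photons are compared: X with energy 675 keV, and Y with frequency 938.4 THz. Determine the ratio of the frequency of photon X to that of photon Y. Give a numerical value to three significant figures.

1.74e5

f_X = 1.632e20 Hz (from energy = 675 keV, via f = E/h).
f_Y = 9.384e14 Hz (from frequency = 938.4 THz, via f given directly).
Ratio = 1.632e20 / 9.384e14 = 1.74e5.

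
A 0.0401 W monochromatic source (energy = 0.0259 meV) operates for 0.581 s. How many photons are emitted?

Total energy: E_total = P·t = 0.0401 × 0.581 = 0.02330 J.
Per-photon energy: E = 4.150e-24 J.
N = E_total / E_photon = 5.61e21.

5.61e21 photons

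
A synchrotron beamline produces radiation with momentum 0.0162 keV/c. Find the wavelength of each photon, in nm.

76.5 nm

Take h = 6.62607015 × 10^-34 J·s, c = 2.99792458 × 10^8 m/s, 1 eV = 1.602176634 × 10^-19 J.
Convert to SI: p = 0.0162 keV/c = 8.6577 × 10^-27 kg·m/s.
Since λ = h/p for a photon, λ = 7.653 × 10^-8 m.
Converting to nm: λ = 76.53 nm ≈ 76.5 nm.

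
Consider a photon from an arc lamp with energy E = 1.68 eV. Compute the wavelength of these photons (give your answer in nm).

738 nm

Take h = 6.62607015e-34 J·s, c = 2.99792458e8 m/s, 1 eV = 1.602176634e-19 J.
Convert to SI: E = 1.68 eV = 2.6917e-19 J.
Since λ = hc/E for a photon, λ = 7.380e-7 m.
Converting to nm: λ = 738.0 nm ≈ 738 nm.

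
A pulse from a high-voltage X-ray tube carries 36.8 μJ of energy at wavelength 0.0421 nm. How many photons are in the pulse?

7.80 × 10^9 photons

Per-photon energy: E = 4.718 × 10^-15 J (from wavelength = 0.0421 nm).
N = E_total / E_photon = 3.68 × 10^-5 J / 4.718 × 10^-15 J = 7.80 × 10^9.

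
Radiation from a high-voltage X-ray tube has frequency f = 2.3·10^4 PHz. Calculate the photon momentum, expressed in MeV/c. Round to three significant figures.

0.0951 MeV/c

Take h = 6.62607015·10^-34 J·s, c = 2.99792458·10^8 m/s, 1 eV = 1.602176634·10^-19 J.
In SI units: f = 2.3·10^4 PHz = 2.3·10^19 Hz.
Apply p = hf/c: p = 5.084·10^-23 kg·m/s.
Converting to MeV/c: p = 0.09512 MeV/c ≈ 0.0951 MeV/c.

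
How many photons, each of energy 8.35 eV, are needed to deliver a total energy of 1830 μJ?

Per-photon energy: E = 1.338 × 10^-18 J (from energy = 8.35 eV).
N = E_total / E_photon = 0.00183 J / 1.338 × 10^-18 J = 1.37 × 10^15.

1.37 × 10^15 photons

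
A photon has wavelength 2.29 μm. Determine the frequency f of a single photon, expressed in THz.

(c = 2.99792458 × 10^8 m/s.)
In SI units: λ = 2.29 μm = 2.29 × 10^-6 m.
The photon relation is f = c/λ, giving f = 1.309 × 10^14 Hz.
Converting to THz: f = 130.9 THz ≈ 131 THz.

131 THz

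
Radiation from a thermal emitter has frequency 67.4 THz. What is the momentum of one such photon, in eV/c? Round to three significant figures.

0.279 eV/c

In SI units: f = 67.4 THz = 6.74e13 Hz.
Since p = hf/c for a photon, p = 1.490e-28 kg·m/s.
Converting to eV/c: p = 0.2787 eV/c ≈ 0.279 eV/c.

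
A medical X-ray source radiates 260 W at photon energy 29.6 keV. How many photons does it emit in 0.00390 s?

Total energy: E_total = P·t = 260 × 0.00390 = 1.014 J.
Per-photon energy: E = 4.742 × 10^-15 J.
N = E_total / E_photon = 2.14 × 10^14.

2.14 × 10^14 photons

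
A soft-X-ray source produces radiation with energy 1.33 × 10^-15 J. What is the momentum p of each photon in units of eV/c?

8300 eV/c

Use c = 2.99792458 × 10^8 m/s, 1 eV = 1.602176634 × 10^-19 J.
The photon relation is p = E/c, giving p = 4.436 × 10^-24 kg·m/s.
Converting to eV/c: p = 8301 eV/c ≈ 8300 eV/c.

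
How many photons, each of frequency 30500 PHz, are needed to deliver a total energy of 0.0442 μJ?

2.19e6 photons

Per-photon energy: E = 2.021e-14 J (from frequency = 30500 PHz).
N = E_total / E_photon = 4.42e-8 J / 2.021e-14 J = 2.19e6.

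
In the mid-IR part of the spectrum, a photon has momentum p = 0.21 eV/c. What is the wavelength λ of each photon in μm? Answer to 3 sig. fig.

First convert: p = 0.21 eV/c = 1.1223 × 10^-28 kg·m/s.
For a photon λ = h/p, so λ = 5.904 × 10^-6 m.
Converting to μm: λ = 5.904 μm ≈ 5.90 μm.

5.90 μm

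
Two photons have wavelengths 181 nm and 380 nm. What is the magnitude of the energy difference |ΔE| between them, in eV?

3.59 eV

Using E = hc/λ: E₁ = 1.097e-18 J, E₂ = 5.227e-19 J.
|ΔE| = |1.097e-18 − 5.227e-19| = 5.75e-19 J = 3.59 eV.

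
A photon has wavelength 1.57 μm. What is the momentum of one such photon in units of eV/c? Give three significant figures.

0.790 eV/c

Convert to SI: λ = 1.57 μm = 1.57e-6 m.
Since p = h/λ for a photon, p = 4.220e-28 kg·m/s.
Converting to eV/c: p = 0.7897 eV/c ≈ 0.790 eV/c.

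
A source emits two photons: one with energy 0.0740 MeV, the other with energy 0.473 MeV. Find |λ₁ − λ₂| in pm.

14.1 pm

Using λ = hc/E: λ₁ = 1.675 × 10^-11 m, λ₂ = 2.621 × 10^-12 m.
|Δλ| = |1.675 × 10^-11 − 2.621 × 10^-12| = 1.41 × 10^-11 m = 14.1 pm.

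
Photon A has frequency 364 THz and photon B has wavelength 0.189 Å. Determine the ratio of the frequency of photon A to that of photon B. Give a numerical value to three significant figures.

f_A = 3.640 × 10^14 Hz (from frequency = 364 THz, via f given directly).
f_B = 1.586 × 10^19 Hz (from wavelength = 0.189 Å, via f = c/λ).
Ratio = 3.640 × 10^14 / 1.586 × 10^19 = 2.29 × 10^-5.

2.29 × 10^-5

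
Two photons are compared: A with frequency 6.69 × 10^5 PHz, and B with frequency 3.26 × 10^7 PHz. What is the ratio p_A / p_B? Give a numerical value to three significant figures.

p_A = 1.479 × 10^-21 kg·m/s (from frequency = 6.69 × 10^5 PHz, via p = hf/c).
p_B = 7.205 × 10^-20 kg·m/s (from frequency = 3.26 × 10^7 PHz, via p = hf/c).
Ratio = 1.479 × 10^-21 / 7.205 × 10^-20 = 0.0205.

0.0205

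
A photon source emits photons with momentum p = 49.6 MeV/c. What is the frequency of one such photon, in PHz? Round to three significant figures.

In SI units: p = 49.6 MeV/c = 2.6508e-20 kg·m/s.
Since f = pc/h for a photon, f = 1.199e22 Hz.
Converting to PHz: f = 1.199e7 PHz ≈ 1.20e7 PHz.

1.20e7 PHz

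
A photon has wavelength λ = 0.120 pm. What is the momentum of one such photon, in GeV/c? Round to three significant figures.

Take h = 6.62607015 × 10^-34 J·s, c = 2.99792458 × 10^8 m/s, 1 eV = 1.602176634 × 10^-19 J.
In SI units: λ = 0.120 pm = 1.20 × 10^-13 m.
Since p = h/λ for a photon, p = 5.522 × 10^-21 kg·m/s.
Converting to GeV/c: p = 0.01033 GeV/c ≈ 0.0103 GeV/c.

0.0103 GeV/c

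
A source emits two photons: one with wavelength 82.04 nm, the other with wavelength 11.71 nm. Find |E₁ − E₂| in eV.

Using E = hc/λ: E₁ = 2.4213 × 10^-18 J, E₂ = 1.6964 × 10^-17 J.
|ΔE| = |2.4213 × 10^-18 − 1.6964 × 10^-17| = 1.45 × 10^-17 J = 90.8 eV.

90.8 eV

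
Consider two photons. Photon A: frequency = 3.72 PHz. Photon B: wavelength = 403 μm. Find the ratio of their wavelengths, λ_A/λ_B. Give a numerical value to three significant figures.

2.00 × 10^-4

λ_A = 8.059 × 10^-8 m (from frequency = 3.72 PHz, via λ = c/f).
λ_B = 4.030 × 10^-4 m (from wavelength = 403 μm, via λ given directly).
Ratio = 8.059 × 10^-8 / 4.030 × 10^-4 = 2.00 × 10^-4.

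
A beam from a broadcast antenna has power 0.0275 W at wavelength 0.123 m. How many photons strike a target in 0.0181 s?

Total energy: E_total = P·t = 0.0275 × 0.0181 = 4.978 × 10^-4 J.
Per-photon energy: E = 1.615 × 10^-24 J.
N = E_total / E_photon = 3.08 × 10^20.

3.08 × 10^20 photons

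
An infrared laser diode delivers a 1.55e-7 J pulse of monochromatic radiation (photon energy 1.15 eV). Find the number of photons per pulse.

8.41e11 photons

Per-photon energy: E = 1.843e-19 J (from energy = 1.15 eV).
N = E_total / E_photon = 1.55e-7 J / 1.843e-19 J = 8.41e11.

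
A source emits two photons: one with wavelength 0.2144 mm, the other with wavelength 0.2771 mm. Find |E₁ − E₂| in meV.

Using E = hc/λ: E₁ = 9.2651e-22 J, E₂ = 7.1687e-22 J.
|ΔE| = |9.2651e-22 − 7.1687e-22| = 2.10e-22 J = 1.31 meV.

1.31 meV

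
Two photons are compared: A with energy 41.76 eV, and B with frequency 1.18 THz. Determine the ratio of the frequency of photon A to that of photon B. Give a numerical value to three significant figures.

f_A = 1.010e16 Hz (from energy = 41.76 eV, via f = E/h).
f_B = 1.180e12 Hz (from frequency = 1.18 THz, via f given directly).
Ratio = 1.010e16 / 1.180e12 = 8560.

8560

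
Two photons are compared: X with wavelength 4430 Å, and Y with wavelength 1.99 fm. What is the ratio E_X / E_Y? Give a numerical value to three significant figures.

4.49e-9

E_X = 4.484e-19 J (from wavelength = 4430 Å, via E = hc/λ).
E_Y = 9.982e-11 J (from wavelength = 1.99 fm, via E = hc/λ).
Ratio = 4.484e-19 / 9.982e-11 = 4.49e-9.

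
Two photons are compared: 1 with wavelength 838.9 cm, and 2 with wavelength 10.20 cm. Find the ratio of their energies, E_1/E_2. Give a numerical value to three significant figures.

0.0122

E_1 = 2.368e-26 J (from wavelength = 838.9 cm, via E = hc/λ).
E_2 = 1.947e-24 J (from wavelength = 10.20 cm, via E = hc/λ).
Ratio = 2.368e-26 / 1.947e-24 = 0.0122.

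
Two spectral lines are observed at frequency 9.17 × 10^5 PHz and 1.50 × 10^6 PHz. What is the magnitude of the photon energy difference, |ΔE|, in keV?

2410 keV

Using E = hf: E₁ = 6.076 × 10^-13 J, E₂ = 9.939 × 10^-13 J.
|ΔE| = |6.076 × 10^-13 − 9.939 × 10^-13| = 3.86 × 10^-13 J = 2410 keV.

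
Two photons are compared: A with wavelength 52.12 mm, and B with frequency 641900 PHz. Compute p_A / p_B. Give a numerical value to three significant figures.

8.96 × 10^-12

p_A = 1.271 × 10^-32 kg·m/s (from wavelength = 52.12 mm, via p = h/λ).
p_B = 1.419 × 10^-21 kg·m/s (from frequency = 641900 PHz, via p = hf/c).
Ratio = 1.271 × 10^-32 / 1.419 × 10^-21 = 8.96 × 10^-12.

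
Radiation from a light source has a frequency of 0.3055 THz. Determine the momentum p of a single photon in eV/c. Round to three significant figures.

Take h = 6.62607015e-34 J·s, c = 2.99792458e8 m/s, 1 eV = 1.602176634e-19 J.
Convert to SI: f = 0.3055 THz = 3.055e11 Hz.
For a photon p = hf/c, so p = 6.752e-31 kg·m/s.
Converting to eV/c: p = 0.001263 eV/c ≈ 1.26e-3 eV/c.

1.26e-3 eV/c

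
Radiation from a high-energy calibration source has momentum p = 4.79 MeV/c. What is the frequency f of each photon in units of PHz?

First convert: p = 4.79 MeV/c = 2.5599e-21 kg·m/s.
Since f = pc/h for a photon, f = 1.158e21 Hz.
Converting to PHz: f = 1.158e6 PHz ≈ 1.16e6 PHz.

1.16e6 PHz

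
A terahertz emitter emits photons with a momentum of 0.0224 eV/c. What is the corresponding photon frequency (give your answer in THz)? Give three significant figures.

First convert: p = 0.0224 eV/c = 1.1971e-29 kg·m/s.
The photon relation is f = pc/h, giving f = 5.416e12 Hz.
Converting to THz: f = 5.416 THz ≈ 5.42 THz.

5.42 THz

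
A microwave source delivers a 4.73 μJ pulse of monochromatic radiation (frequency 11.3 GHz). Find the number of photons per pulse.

6.32e17 photons

Per-photon energy: E = 7.487e-24 J (from frequency = 11.3 GHz).
N = E_total / E_photon = 4.73e-6 J / 7.487e-24 J = 6.32e17.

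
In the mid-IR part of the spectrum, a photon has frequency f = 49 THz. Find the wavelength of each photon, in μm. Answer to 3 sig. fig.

Take c = 2.99792458·10^8 m/s.
Convert to SI: f = 49 THz = 4.9·10^13 Hz.
For a photon λ = c/f, so λ = 6.118·10^-6 m.
Converting to μm: λ = 6.118 μm ≈ 6.12 μm.

6.12 μm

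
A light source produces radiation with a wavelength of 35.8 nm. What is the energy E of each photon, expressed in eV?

34.6 eV

First convert: λ = 35.8 nm = 3.58 × 10^-8 m.
Since E = hc/λ for a photon, E = 5.549 × 10^-18 J.
Converting to eV: E = 34.63 eV ≈ 34.6 eV.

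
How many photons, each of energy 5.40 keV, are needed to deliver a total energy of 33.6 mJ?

Per-photon energy: E = 8.652·10^-16 J (from energy = 5.40 keV).
N = E_total / E_photon = 0.0336 J / 8.652·10^-16 J = 3.88·10^13.

3.88·10^13 photons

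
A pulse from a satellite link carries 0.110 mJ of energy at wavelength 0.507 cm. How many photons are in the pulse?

2.81e18 photons

Per-photon energy: E = 3.918e-23 J (from wavelength = 0.507 cm).
N = E_total / E_photon = 1.10e-4 J / 3.918e-23 J = 2.81e18.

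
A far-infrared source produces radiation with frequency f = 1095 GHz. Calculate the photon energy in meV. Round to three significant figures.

First convert: f = 1095 GHz = 1.095 × 10^12 Hz.
The photon relation is E = hf, giving E = 7.256 × 10^-22 J.
Converting to meV: E = 4.529 meV ≈ 4.53 meV.

4.53 meV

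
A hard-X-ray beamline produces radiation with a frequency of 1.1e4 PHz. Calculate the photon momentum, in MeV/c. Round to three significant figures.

0.0455 MeV/c

Use h = 6.62607015e-34 J·s, c = 2.99792458e8 m/s, 1 eV = 1.602176634e-19 J.
Convert to SI: f = 1.1e4 PHz = 1.1e19 Hz.
Since p = hf/c for a photon, p = 2.431e-23 kg·m/s.
Converting to MeV/c: p = 0.04549 MeV/c ≈ 0.0455 MeV/c.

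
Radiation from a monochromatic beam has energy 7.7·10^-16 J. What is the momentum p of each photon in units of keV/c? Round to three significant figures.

Use c = 2.99792458·10^8 m/s, 1 eV = 1.602176634·10^-19 J.
For a photon p = E/c, so p = 2.568·10^-24 kg·m/s.
Converting to keV/c: p = 4.806 keV/c ≈ 4.81 keV/c.

4.81 keV/c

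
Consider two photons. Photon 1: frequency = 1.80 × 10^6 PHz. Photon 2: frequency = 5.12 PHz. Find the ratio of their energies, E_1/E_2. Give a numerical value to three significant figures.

3.52 × 10^5

E_1 = 1.193 × 10^-12 J (from frequency = 1.80 × 10^6 PHz, via E = hf).
E_2 = 3.393 × 10^-18 J (from frequency = 5.12 PHz, via E = hf).
Ratio = 1.193 × 10^-12 / 3.393 × 10^-18 = 3.52 × 10^5.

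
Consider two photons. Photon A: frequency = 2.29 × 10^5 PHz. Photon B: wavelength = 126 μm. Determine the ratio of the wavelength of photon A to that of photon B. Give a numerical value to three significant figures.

λ_A = 1.309 × 10^-12 m (from frequency = 2.29 × 10^5 PHz, via λ = c/f).
λ_B = 1.260 × 10^-4 m (from wavelength = 126 μm, via λ given directly).
Ratio = 1.309 × 10^-12 / 1.260 × 10^-4 = 1.04 × 10^-8.

1.04 × 10^-8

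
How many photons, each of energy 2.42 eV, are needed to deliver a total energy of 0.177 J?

Per-photon energy: E = 3.877·10^-19 J (from energy = 2.42 eV).
N = E_total / E_photon = 0.177 J / 3.877·10^-19 J = 4.57·10^17.

4.57·10^17 photons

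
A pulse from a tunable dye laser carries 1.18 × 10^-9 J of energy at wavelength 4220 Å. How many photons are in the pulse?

2.51 × 10^9 photons

Per-photon energy: E = 4.707 × 10^-19 J (from wavelength = 4220 Å).
N = E_total / E_photon = 1.18 × 10^-9 J / 4.707 × 10^-19 J = 2.51 × 10^9.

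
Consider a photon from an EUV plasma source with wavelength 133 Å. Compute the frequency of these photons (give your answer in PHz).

Take c = 2.99792458e8 m/s.
First convert: λ = 133 Å = 1.33e-8 m.
The photon relation is f = c/λ, giving f = 2.254e16 Hz.
Converting to PHz: f = 22.54 PHz ≈ 22.5 PHz.

22.5 PHz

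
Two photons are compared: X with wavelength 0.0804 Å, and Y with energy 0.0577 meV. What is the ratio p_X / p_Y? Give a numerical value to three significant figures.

p_X = 8.241e-23 kg·m/s (from wavelength = 0.0804 Å, via p = h/λ).
p_Y = 3.084e-32 kg·m/s (from energy = 0.0577 meV, via p = E/c).
Ratio = 8.241e-23 / 3.084e-32 = 2.67e9.

2.67e9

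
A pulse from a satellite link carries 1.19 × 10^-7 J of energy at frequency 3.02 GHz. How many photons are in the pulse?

Per-photon energy: E = 2.001 × 10^-24 J (from frequency = 3.02 GHz).
N = E_total / E_photon = 1.19 × 10^-7 J / 2.001 × 10^-24 J = 5.95 × 10^16.

5.95 × 10^16 photons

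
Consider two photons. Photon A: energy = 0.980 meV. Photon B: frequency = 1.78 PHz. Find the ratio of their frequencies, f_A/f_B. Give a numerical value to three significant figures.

f_A = 2.370 × 10^11 Hz (from energy = 0.980 meV, via f = E/h).
f_B = 1.780 × 10^15 Hz (from frequency = 1.78 PHz, via f given directly).
Ratio = 2.370 × 10^11 / 1.780 × 10^15 = 1.33 × 10^-4.

1.33 × 10^-4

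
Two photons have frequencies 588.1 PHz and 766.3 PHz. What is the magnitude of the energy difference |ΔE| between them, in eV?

Using E = hf: E₁ = 3.8968·10^-16 J, E₂ = 5.0776·10^-16 J.
|ΔE| = |3.8968·10^-16 − 5.0776·10^-16| = 1.18·10^-16 J = 737 eV.

737 eV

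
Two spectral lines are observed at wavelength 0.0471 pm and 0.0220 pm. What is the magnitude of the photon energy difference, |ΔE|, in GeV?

0.0300 GeV

Using E = hc/λ: E₁ = 4.218e-12 J, E₂ = 9.029e-12 J.
|ΔE| = |4.218e-12 − 9.029e-12| = 4.81e-12 J = 0.0300 GeV.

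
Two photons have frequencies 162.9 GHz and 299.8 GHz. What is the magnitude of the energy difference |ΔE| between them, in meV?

0.566 meV

Using E = hf: E₁ = 1.0794·10^-22 J, E₂ = 1.9865·10^-22 J.
|ΔE| = |1.0794·10^-22 − 1.9865·10^-22| = 9.07·10^-23 J = 0.566 meV.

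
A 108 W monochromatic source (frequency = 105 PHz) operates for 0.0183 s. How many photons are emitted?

Total energy: E_total = P·t = 108 × 0.0183 = 1.976 J.
Per-photon energy: E = 6.957 × 10^-17 J.
N = E_total / E_photon = 2.84 × 10^16.

2.84 × 10^16 photons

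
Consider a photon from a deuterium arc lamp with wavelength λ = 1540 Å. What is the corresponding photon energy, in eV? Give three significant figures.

8.05 eV

Use h = 6.62607015e-34 J·s, c = 2.99792458e8 m/s, 1 eV = 1.602176634e-19 J.
In SI units: λ = 1540 Å = 1.54e-7 m.
The photon relation is E = hc/λ, giving E = 1.290e-18 J.
Converting to eV: E = 8.051 eV ≈ 8.05 eV.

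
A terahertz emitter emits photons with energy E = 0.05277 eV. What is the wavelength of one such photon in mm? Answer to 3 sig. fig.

0.0235 mm

Take h = 6.62607015e-34 J·s, c = 2.99792458e8 m/s, 1 eV = 1.602176634e-19 J.
First convert: E = 0.05277 eV = 8.4547e-21 J.
Since λ = hc/E for a photon, λ = 2.350e-5 m.
Converting to mm: λ = 0.02350 mm ≈ 0.0235 mm.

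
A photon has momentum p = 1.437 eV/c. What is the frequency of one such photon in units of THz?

347 THz

(h = 6.62607015e-34 J·s, c = 2.99792458e8 m/s, 1 eV = 1.602176634e-19 J.)
In SI units: p = 1.437 eV/c = 7.6797e-28 kg·m/s.
The photon relation is f = pc/h, giving f = 3.475e14 Hz.
Converting to THz: f = 347.5 THz ≈ 347 THz.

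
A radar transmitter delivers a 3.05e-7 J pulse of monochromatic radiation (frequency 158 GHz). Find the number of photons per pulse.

2.91e15 photons

Per-photon energy: E = 1.047e-22 J (from frequency = 158 GHz).
N = E_total / E_photon = 3.05e-7 J / 1.047e-22 J = 2.91e15.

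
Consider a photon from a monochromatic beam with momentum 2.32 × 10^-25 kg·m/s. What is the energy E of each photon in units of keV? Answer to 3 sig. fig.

0.434 keV

Take c = 2.99792458 × 10^8 m/s, 1 eV = 1.602176634 × 10^-19 J.
Apply E = pc: E = 6.955 × 10^-17 J.
Converting to keV: E = 0.4341 keV ≈ 0.434 keV.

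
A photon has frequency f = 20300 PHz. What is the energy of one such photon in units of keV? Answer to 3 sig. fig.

84.0 keV

Take h = 6.62607015e-34 J·s, 1 eV = 1.602176634e-19 J.
First convert: f = 20300 PHz = 2.03e19 Hz.
Apply E = hf: E = 1.345e-14 J.
Converting to keV: E = 83.95 keV ≈ 84.0 keV.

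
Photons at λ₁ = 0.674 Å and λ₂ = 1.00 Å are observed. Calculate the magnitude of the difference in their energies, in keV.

6.00 keV

Using E = hc/λ: E₁ = 2.947e-15 J, E₂ = 1.986e-15 J.
|ΔE| = |2.947e-15 − 1.986e-15| = 9.61e-16 J = 6.00 keV.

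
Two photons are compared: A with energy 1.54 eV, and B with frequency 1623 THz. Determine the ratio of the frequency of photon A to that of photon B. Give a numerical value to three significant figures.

f_A = 3.724 × 10^14 Hz (from energy = 1.54 eV, via f = E/h).
f_B = 1.623 × 10^15 Hz (from frequency = 1623 THz, via f given directly).
Ratio = 3.724 × 10^14 / 1.623 × 10^15 = 0.229.

0.229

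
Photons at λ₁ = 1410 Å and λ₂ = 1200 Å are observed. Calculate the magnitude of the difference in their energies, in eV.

1.54 eV

Using E = hc/λ: E₁ = 1.4088e-18 J, E₂ = 1.6554e-18 J.
|ΔE| = |1.4088e-18 − 1.6554e-18| = 2.47e-19 J = 1.54 eV.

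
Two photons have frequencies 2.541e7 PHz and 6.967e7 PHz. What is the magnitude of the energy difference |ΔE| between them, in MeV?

183 MeV

Using E = hf: E₁ = 1.6837e-11 J, E₂ = 4.6164e-11 J.
|ΔE| = |1.6837e-11 − 4.6164e-11| = 2.93e-11 J = 183 MeV.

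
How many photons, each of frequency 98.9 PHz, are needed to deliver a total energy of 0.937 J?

1.43·10^16 photons

Per-photon energy: E = 6.553·10^-17 J (from frequency = 98.9 PHz).
N = E_total / E_photon = 0.937 J / 6.553·10^-17 J = 1.43·10^16.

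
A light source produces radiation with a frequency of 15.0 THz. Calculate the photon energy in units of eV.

0.0620 eV

Use h = 6.62607015 × 10^-34 J·s, 1 eV = 1.602176634 × 10^-19 J.
Convert to SI: f = 15.0 THz = 1.50 × 10^13 Hz.
Since E = hf for a photon, E = 9.939 × 10^-21 J.
Converting to eV: E = 0.06204 eV ≈ 0.0620 eV.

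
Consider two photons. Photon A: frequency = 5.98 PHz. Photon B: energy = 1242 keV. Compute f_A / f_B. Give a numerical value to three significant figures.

1.99 × 10^-5

f_A = 5.980 × 10^15 Hz (from frequency = 5.98 PHz, via f given directly).
f_B = 3.003 × 10^20 Hz (from energy = 1242 keV, via f = E/h).
Ratio = 5.980 × 10^15 / 3.003 × 10^20 = 1.99 × 10^-5.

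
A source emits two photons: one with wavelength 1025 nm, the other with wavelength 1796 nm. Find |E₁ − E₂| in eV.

0.519 eV

Using E = hc/λ: E₁ = 1.9380 × 10^-19 J, E₂ = 1.1060 × 10^-19 J.
|ΔE| = |1.9380 × 10^-19 − 1.1060 × 10^-19| = 8.32 × 10^-20 J = 0.519 eV.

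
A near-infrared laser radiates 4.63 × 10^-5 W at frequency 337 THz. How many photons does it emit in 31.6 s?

6.55 × 10^15 photons

Total energy: E_total = P·t = 4.63 × 10^-5 × 31.6 = 0.001463 J.
Per-photon energy: E = 2.233 × 10^-19 J.
N = E_total / E_photon = 6.55 × 10^15.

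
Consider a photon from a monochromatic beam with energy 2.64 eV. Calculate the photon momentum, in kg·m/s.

1.41e-27 kg·m/s

In SI units: E = 2.64 eV = 4.2297e-19 J.
The photon relation is p = E/c, giving p = 1.411e-27 kg·m/s.
So p ≈ 1.41e-27 kg·m/s.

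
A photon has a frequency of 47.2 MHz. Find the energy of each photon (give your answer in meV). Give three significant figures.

1.95 × 10^-4 meV

(h = 6.62607015 × 10^-34 J·s, 1 eV = 1.602176634 × 10^-19 J.)
First convert: f = 47.2 MHz = 4.72 × 10^7 Hz.
Apply E = hf: E = 3.128 × 10^-26 J.
Converting to meV: E = 1.952 × 10^-4 meV ≈ 1.95 × 10^-4 meV.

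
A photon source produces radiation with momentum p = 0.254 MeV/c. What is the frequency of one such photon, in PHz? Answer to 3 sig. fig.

Convert to SI: p = 0.254 MeV/c = 1.3574e-22 kg·m/s.
Apply f = pc/h: f = 6.142e19 Hz.
Converting to PHz: f = 61420 PHz ≈ 6.14e4 PHz.

6.14e4 PHz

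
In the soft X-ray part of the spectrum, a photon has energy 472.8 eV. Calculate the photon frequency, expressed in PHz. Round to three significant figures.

114 PHz

Take h = 6.62607015e-34 J·s, 1 eV = 1.602176634e-19 J.
Convert to SI: E = 472.8 eV = 7.5751e-17 J.
The photon relation is f = E/h, giving f = 1.143e17 Hz.
Converting to PHz: f = 114.3 PHz ≈ 114 PHz.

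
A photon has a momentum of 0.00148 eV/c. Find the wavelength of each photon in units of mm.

Convert to SI: p = 0.00148 eV/c = 7.9095 × 10^-31 kg·m/s.
For a photon λ = h/p, so λ = 8.377 × 10^-4 m.
Converting to mm: λ = 0.8377 mm ≈ 0.838 mm.

0.838 mm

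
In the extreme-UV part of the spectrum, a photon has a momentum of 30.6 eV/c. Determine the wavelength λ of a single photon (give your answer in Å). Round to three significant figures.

405 Å

Convert to SI: p = 30.6 eV/c = 1.6354e-26 kg·m/s.
For a photon λ = h/p, so λ = 4.052e-8 m.
Converting to Å: λ = 405.2 Å ≈ 405 Å.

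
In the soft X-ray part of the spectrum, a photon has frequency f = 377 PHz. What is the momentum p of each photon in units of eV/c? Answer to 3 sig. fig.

First convert: f = 377 PHz = 3.77 × 10^17 Hz.
For a photon p = hf/c, so p = 8.333 × 10^-25 kg·m/s.
Converting to eV/c: p = 1559 eV/c ≈ 1560 eV/c.

1560 eV/c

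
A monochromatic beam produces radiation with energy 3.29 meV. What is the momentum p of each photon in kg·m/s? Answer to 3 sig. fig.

1.76 × 10^-30 kg·m/s

Use c = 2.99792458 × 10^8 m/s, 1 eV = 1.602176634 × 10^-19 J.
In SI units: E = 3.29 meV = 5.2712 × 10^-22 J.
The photon relation is p = E/c, giving p = 1.758 × 10^-30 kg·m/s.
So p ≈ 1.76 × 10^-30 kg·m/s.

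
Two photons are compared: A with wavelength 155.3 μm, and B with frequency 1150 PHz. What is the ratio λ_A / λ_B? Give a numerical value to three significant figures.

5.96e5

λ_A = 1.553e-4 m (from wavelength = 155.3 μm, via λ given directly).
λ_B = 2.607e-10 m (from frequency = 1150 PHz, via λ = c/f).
Ratio = 1.553e-4 / 2.607e-10 = 5.96e5.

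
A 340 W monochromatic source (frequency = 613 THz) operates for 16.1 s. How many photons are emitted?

1.35e22 photons

Total energy: E_total = P·t = 340 × 16.1 = 5474 J.
Per-photon energy: E = 4.062e-19 J.
N = E_total / E_photon = 1.35e22.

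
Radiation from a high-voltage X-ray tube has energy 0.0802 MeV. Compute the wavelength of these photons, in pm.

15.5 pm

In SI units: E = 0.0802 MeV = 1.2849 × 10^-14 J.
For a photon λ = hc/E, so λ = 1.546 × 10^-11 m.
Converting to pm: λ = 15.46 pm ≈ 15.5 pm.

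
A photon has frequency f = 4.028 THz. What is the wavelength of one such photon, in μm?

In SI units: f = 4.028 THz = 4.028 × 10^12 Hz.
For a photon λ = c/f, so λ = 7.443 × 10^-5 m.
Converting to μm: λ = 74.43 μm ≈ 74.4 μm.

74.4 μm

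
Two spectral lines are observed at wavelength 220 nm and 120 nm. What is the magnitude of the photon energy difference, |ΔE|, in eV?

Using E = hc/λ: E₁ = 9.029e-19 J, E₂ = 1.655e-18 J.
|ΔE| = |9.029e-19 − 1.655e-18| = 7.52e-19 J = 4.70 eV.

4.70 eV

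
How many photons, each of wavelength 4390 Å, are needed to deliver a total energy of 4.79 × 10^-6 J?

1.06 × 10^13 photons

Per-photon energy: E = 4.525 × 10^-19 J (from wavelength = 4390 Å).
N = E_total / E_photon = 4.79 × 10^-6 J / 4.525 × 10^-19 J = 1.06 × 10^13.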